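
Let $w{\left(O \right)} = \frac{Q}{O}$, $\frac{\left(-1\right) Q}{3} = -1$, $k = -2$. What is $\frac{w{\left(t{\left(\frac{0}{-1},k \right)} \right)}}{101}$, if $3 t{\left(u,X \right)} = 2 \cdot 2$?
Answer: $\frac{9}{404} \approx 0.022277$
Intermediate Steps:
$Q = 3$ ($Q = \left(-3\right) \left(-1\right) = 3$)
$t{\left(u,X \right)} = \frac{4}{3}$ ($t{\left(u,X \right)} = \frac{2 \cdot 2}{3} = \frac{1}{3} \cdot 4 = \frac{4}{3}$)
$w{\left(O \right)} = \frac{3}{O}$
$\frac{w{\left(t{\left(\frac{0}{-1},k \right)} \right)}}{101} = \frac{3 \frac{1}{\frac{4}{3}}}{101} = 3 \cdot \frac{3}{4} \cdot \frac{1}{101} = \frac{9}{4} \cdot \frac{1}{101} = \frac{9}{404}$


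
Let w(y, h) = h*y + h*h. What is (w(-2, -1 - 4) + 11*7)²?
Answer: 12544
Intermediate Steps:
w(y, h) = h² + h*y (w(y, h) = h*y + h² = h² + h*y)
(w(-2, -1 - 4) + 11*7)² = ((-1 - 4)*((-1 - 4) - 2) + 11*7)² = (-5*(-5 - 2) + 77)² = (-5*(-7) + 77)² = (35 + 77)² = 112² = 12544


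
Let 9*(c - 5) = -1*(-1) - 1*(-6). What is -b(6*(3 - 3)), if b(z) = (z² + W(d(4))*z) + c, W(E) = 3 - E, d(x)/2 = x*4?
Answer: -52/9 ≈ -5.7778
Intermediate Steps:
d(x) = 8*x (d(x) = 2*(x*4) = 2*(4*x) = 8*x)
c = 52/9 (c = 5 + (-1*(-1) - 1*(-6))/9 = 5 + (1 + 6)/9 = 5 + (⅑)*7 = 5 + 7/9 = 52/9 ≈ 5.7778)
b(z) = 52/9 + z² - 29*z (b(z) = (z² + (3 - 8*4)*z) + 52/9 = (z² + (3 - 1*32)*z) + 52/9 = (z² + (3 - 32)*z) + 52/9 = (z² - 29*z) + 52/9 = 52/9 + z² - 29*z)
-b(6*(3 - 3)) = -(52/9 + (6*(3 - 3))² - 174*(3 - 3)) = -(52/9 + (6*0)² - 174*0) = -(52/9 + 0² - 29*0) = -(52/9 + 0 + 0) = -1*52/9 = -52/9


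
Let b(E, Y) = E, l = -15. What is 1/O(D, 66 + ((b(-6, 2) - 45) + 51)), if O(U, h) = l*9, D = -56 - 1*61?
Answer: -1/135 ≈ -0.0074074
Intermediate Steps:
D = -117 (D = -56 - 61 = -117)
O(U, h) = -135 (O(U, h) = -15*9 = -135)
1/O(D, 66 + ((b(-6, 2) - 45) + 51)) = 1/(-135) = -1/135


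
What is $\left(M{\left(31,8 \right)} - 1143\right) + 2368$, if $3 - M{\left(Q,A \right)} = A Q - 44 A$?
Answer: $1332$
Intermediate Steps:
$M{\left(Q,A \right)} = 3 + 44 A - A Q$ ($M{\left(Q,A \right)} = 3 - \left(A Q - 44 A\right) = 3 - \left(- 44 A + A Q\right) = 3 + 44 A - A Q$)
$\left(M{\left(31,8 \right)} - 1143\right) + 2368 = \left(\left(3 + 44 \cdot 8 - 8 \cdot 31\right) - 1143\right) + 2368 = \left(\left(3 + 352 - 248\right) - 1143\right) + 2368 = \left(107 - 1143\right) + 2368 = -1036 + 2368 = 1332$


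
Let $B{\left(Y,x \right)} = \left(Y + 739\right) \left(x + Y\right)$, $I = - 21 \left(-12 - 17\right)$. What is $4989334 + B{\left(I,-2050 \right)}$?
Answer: $3046866$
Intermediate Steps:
$I = 609$ ($I = \left(-21\right) \left(-29\right) = 609$)
$B{\left(Y,x \right)} = \left(739 + Y\right) \left(Y + x\right)$
$4989334 + B{\left(I,-2050 \right)} = 4989334 + \left(609^{2} + 739 \cdot 609 + 739 \left(-2050\right) + 609 \left(-2050\right)\right) = 4989334 + \left(370881 + 450051 - 1514950 - 1248450\right) = 4989334 - 1942468 = 3046866$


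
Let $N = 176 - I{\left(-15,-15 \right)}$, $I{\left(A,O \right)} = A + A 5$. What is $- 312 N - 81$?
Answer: $-83073$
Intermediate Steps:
$I{\left(A,O \right)} = 6 A$ ($I{\left(A,O \right)} = A + 5 A = 6 A$)
$N = 266$ ($N = 176 - 6 \left(-15\right) = 176 - -90 = 176 + 90 = 266$)
$- 312 N - 81 = \left(-312\right) 266 - 81 = -82992 - 81 = -83073$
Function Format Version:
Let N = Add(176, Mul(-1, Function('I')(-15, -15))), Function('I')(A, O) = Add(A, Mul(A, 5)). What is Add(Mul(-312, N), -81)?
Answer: -83073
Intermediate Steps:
Function('I')(A, O) = Mul(6, A) (Function('I')(A, O) = Add(A, Mul(5, A)) = Mul(6, A))
N = 266 (N = Add(176, Mul(-1, Mul(6, -15))) = Add(176, Mul(-1, -90)) = Add(176, 90) = 266)
Add(Mul(-312, N), -81) = Add(Mul(-312, 266), -81) = Add(-82992, -81) = -83073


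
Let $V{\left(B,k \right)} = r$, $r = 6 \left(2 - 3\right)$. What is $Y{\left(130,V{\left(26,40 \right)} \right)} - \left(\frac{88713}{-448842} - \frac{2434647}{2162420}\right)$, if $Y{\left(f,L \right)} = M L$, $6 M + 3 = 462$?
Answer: $- \frac{74035645100421}{161764152940} \approx -457.68$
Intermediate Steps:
$M = \frac{153}{2}$ ($M = - \frac{1}{2} + \frac{1}{6} \cdot 462 = - \frac{1}{2} + 77 = \frac{153}{2} \approx 76.5$)
$r = -6$ ($r = 6 \left(-1\right) = -6$)
$V{\left(B,k \right)} = -6$
$Y{\left(f,L \right)} = \frac{153 L}{2}$
$Y{\left(130,V{\left(26,40 \right)} \right)} - \left(\frac{88713}{-448842} - \frac{2434647}{2162420}\right) = \frac{153}{2} \left(-6\right) - \left(\frac{88713}{-448842} - \frac{2434647}{2162420}\right) = -459 - \left(88713 \left(- \frac{1}{448842}\right) - \frac{2434647}{2162420}\right) = -459 - \left(- \frac{29571}{149614} - \frac{2434647}{2162420}\right) = -459 - - \frac{214101099039}{161764152940} = -459 + \frac{214101099039}{161764152940} = - \frac{74035645100421}{161764152940}$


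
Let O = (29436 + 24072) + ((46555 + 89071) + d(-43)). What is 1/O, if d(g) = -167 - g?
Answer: 1/189010 ≈ 5.2907e-6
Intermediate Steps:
O = 189010 (O = (29436 + 24072) + ((46555 + 89071) + (-167 - 1*(-43))) = 53508 + (135626 + (-167 + 43)) = 53508 + (135626 - 124) = 53508 + 135502 = 189010)
1/O = 1/189010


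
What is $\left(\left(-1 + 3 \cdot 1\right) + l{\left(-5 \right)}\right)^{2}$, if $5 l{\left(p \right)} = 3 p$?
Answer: $1$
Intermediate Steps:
$l{\left(p \right)} = \frac{3 p}{5}$
$\left(\left(-1 + 3 \cdot 1\right) + l{\left(-5 \right)}\right)^{2} = \left(\left(-1 + 3 \cdot 1\right) + \frac{3}{5} \left(-5\right)\right)^{2} = \left(\left(-1 + 3\right) - 3\right)^{2} = \left(2 - 3\right)^{2} = \left(-1\right)^{2} = 1$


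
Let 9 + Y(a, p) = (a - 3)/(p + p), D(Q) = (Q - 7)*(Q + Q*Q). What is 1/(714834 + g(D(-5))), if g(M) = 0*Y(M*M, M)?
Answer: 1/714834 ≈ 1.3989e-6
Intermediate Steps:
D(Q) = (-7 + Q)*(Q + Q**2)
Y(a, p) = -9 + (-3 + a)/(2*p) (Y(a, p) = -9 + (a - 3)/(p + p) = -9 + (-3 + a)/((2*p)) = -9 + (-3 + a)*(1/(2*p)) = -9 + (-3 + a)/(2*p))
g(M) = 0 (g(M) = 0*((-3 + M*M - 18*M)/(2*M)) = 0*((-3 + M**2 - 18*M)/(2*M)) = 0)
1/(714834 + g(D(-5))) = 1/(714834 + 0) = 1/714834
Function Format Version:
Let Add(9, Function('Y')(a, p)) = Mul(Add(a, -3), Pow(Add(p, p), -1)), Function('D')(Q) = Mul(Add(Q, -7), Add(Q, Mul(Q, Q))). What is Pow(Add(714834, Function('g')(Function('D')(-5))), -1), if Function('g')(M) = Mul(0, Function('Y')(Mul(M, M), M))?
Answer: Rational(1, 714834) ≈ 1.3989e-6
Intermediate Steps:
Function('D')(Q) = Mul(Add(-7, Q), Add(Q, Pow(Q, 2)))
Function('Y')(a, p) = Add(-9, Mul(Rational(1, 2), Pow(p, -1), Add(-3, a))) (Function('Y')(a, p) = Add(-9, Mul(Add(a, -3), Pow(Add(p, p), -1))) = Add(-9, Mul(Add(-3, a), Pow(Mul(2, p), -1))) = Add(-9, Mul(Add(-3, a), Mul(Rational(1, 2), Pow(p, -1)))) = Add(-9, Mul(Rational(1, 2), Pow(p, -1), Add(-3, a))))
Function('g')(M) = 0 (Function('g')(M) = Mul(0, Mul(Rational(1, 2), Pow(M, -1), Add(-3, Mul(M, M), Mul(-18, M)))) = Mul(0, Mul(Rational(1, 2), Pow(M, -1), Add(-3, Pow(M, 2), Mul(-18, M)))) = 0)
Pow(Add(714834, Function('g')(Function('D')(-5))), -1) = Pow(Add(714834, 0), -1) = Pow(714834, -1) = Rational(1, 714834)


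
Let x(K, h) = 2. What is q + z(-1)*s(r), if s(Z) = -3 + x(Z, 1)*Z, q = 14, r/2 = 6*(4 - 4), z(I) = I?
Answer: 17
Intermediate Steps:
r = 0 (r = 2*(6*(4 - 4)) = 2*(6*0) = 2*0 = 0)
s(Z) = -3 + 2*Z
q + z(-1)*s(r) = 14 - (-3 + 2*0) = 14 - (-3 + 0) = 14 - 1*(-3) = 14 + 3 = 17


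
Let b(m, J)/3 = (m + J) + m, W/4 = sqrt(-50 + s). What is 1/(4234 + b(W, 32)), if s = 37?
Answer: 2165/9378194 - 6*I*sqrt(13)/4689097 ≈ 0.00023085 - 4.6135e-6*I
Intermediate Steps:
W = 4*I*sqrt(13) (W = 4*sqrt(-50 + 37) = 4*sqrt(-13) = 4*(I*sqrt(13)) = 4*I*sqrt(13) ≈ 14.422*I)
b(m, J) = 3*J + 6*m (b(m, J) = 3*((m + J) + m) = 3*((J + m) + m) = 3*(J + 2*m) = 3*J + 6*m)
1/(4234 + b(W, 32)) = 1/(4234 + (3*32 + 6*(4*I*sqrt(13)))) = 1/(4234 + (96 + 24*I*sqrt(13))) = 1/(4330 + 24*I*sqrt(13))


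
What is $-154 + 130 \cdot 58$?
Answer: $7386$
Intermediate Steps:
$-154 + 130 \cdot 58 = -154 + 7540 = 7386$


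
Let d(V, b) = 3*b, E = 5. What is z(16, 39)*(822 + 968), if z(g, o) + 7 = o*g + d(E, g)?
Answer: 1190350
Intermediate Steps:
z(g, o) = -7 + 3*g + g*o (z(g, o) = -7 + (o*g + 3*g) = -7 + (g*o + 3*g) = -7 + (3*g + g*o) = -7 + 3*g + g*o)
z(16, 39)*(822 + 968) = (-7 + 3*16 + 16*39)*(822 + 968) = (-7 + 48 + 624)*1790 = 665*1790 = 1190350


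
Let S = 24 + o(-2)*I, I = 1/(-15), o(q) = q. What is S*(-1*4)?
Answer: -1448/15 ≈ -96.533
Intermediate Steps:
I = -1/15 ≈ -0.066667
S = 362/15 (S = 24 - 2*(-1/15) = 24 + 2/15 = 362/15 ≈ 24.133)
S*(-1*4) = 362*(-1*4)/15 = (362/15)*(-4) = -1448/15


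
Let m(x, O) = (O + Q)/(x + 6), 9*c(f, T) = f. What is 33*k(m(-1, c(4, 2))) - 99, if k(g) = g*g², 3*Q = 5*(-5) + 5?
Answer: -4938901/30375 ≈ -162.60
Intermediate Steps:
Q = -20/3 (Q = (5*(-5) + 5)/3 = (-25 + 5)/3 = (⅓)*(-20) = -20/3 ≈ -6.6667)
c(f, T) = f/9
m(x, O) = (-20/3 + O)/(6 + x) (m(x, O) = (O - 20/3)/(x + 6) = (-20/3 + O)/(6 + x))
k(g) = g³
33*k(m(-1, c(4, 2))) - 99 = 33*((-20/3 + (⅑)*4)/(6 - 1))³ - 99 = 33*((-20/3 + 4/9)/5)³ - 99 = 33*((⅕)*(-56/9))³ - 99 = 33*(-56/45)³ - 99 = 33*(-175616/91125) - 99 = -1931776/30375 - 99 = -4938901/30375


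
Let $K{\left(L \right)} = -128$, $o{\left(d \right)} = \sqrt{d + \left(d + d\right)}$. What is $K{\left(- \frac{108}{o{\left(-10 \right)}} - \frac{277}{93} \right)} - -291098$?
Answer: $290970$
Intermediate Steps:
$o{\left(d \right)} = \sqrt{3} \sqrt{d}$ ($o{\left(d \right)} = \sqrt{d + 2 d} = \sqrt{3 d} = \sqrt{3} \sqrt{d}$)
$K{\left(- \frac{108}{o{\left(-10 \right)}} - \frac{277}{93} \right)} - -291098 = -128 - -291098 = -128 + 291098 = 290970$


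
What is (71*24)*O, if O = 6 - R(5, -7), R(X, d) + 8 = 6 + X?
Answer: 5112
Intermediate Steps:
R(X, d) = -2 + X (R(X, d) = -8 + (6 + X) = -2 + X)
O = 3 (O = 6 - (-2 + 5) = 6 - 1*3 = 6 - 3 = 3)
(71*24)*O = (71*24)*3 = 1704*3 = 5112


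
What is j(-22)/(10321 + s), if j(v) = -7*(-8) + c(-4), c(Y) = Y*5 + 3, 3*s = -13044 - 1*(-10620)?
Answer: 13/3171 ≈ 0.0040997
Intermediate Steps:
s = -808 (s = (-13044 - 1*(-10620))/3 = (-13044 + 10620)/3 = (1/3)*(-2424) = -808)
c(Y) = 3 + 5*Y (c(Y) = 5*Y + 3 = 3 + 5*Y)
j(v) = 39 (j(v) = -7*(-8) + (3 + 5*(-4)) = 56 + (3 - 20) = 56 - 17 = 39)
j(-22)/(10321 + s) = 39/(10321 - 808) = 39/9513 = 39*(1/9513) = 13/3171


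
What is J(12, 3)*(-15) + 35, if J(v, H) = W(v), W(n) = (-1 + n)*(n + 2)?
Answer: -2275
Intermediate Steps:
W(n) = (-1 + n)*(2 + n)
J(v, H) = -2 + v + v²
J(12, 3)*(-15) + 35 = (-2 + 12 + 12²)*(-15) + 35 = (-2 + 12 + 144)*(-15) + 35 = 154*(-15) + 35 = -2310 + 35 = -2275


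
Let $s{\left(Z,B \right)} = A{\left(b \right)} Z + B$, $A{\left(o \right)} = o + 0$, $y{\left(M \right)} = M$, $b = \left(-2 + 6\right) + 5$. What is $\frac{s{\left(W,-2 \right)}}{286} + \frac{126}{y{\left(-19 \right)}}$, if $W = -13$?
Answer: $- \frac{38297}{5434} \approx -7.0477$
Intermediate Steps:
$b = 9$ ($b = 4 + 5 = 9$)
$A{\left(o \right)} = o$
$s{\left(Z,B \right)} = B + 9 Z$ ($s{\left(Z,B \right)} = 9 Z + B = B + 9 Z$)
$\frac{s{\left(W,-2 \right)}}{286} + \frac{126}{y{\left(-19 \right)}} = \frac{-2 + 9 \left(-13\right)}{286} + \frac{126}{-19} = \left(-2 - 117\right) \frac{1}{286} + 126 \left(- \frac{1}{19}\right) = \left(-119\right) \frac{1}{286} - \frac{126}{19} = - \frac{119}{286} - \frac{126}{19} = - \frac{38297}{5434}$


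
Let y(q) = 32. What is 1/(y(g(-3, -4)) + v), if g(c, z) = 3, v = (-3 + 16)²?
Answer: 1/201 ≈ 0.0049751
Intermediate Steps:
v = 169 (v = 13² = 169)
1/(y(g(-3, -4)) + v) = 1/(32 + 169) = 1/201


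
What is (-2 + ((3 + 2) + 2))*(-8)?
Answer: -40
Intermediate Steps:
(-2 + ((3 + 2) + 2))*(-8) = (-2 + (5 + 2))*(-8) = (-2 + 7)*(-8) = 5*(-8) = -40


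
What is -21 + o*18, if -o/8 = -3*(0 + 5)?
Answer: 2139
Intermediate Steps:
o = 120 (o = -(-24)*(0 + 5) = -(-24)*5 = -8*(-15) = 120)
-21 + o*18 = -21 + 120*18 = -21 + 2160 = 2139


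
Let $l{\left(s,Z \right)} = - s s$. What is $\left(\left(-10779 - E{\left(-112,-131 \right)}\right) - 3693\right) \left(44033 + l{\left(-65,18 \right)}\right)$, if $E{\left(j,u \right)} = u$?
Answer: $-570886528$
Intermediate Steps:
$l{\left(s,Z \right)} = - s^{2}$
$\left(\left(-10779 - E{\left(-112,-131 \right)}\right) - 3693\right) \left(44033 + l{\left(-65,18 \right)}\right) = \left(\left(-10779 - -131\right) - 3693\right) \left(44033 - \left(-65\right)^{2}\right) = \left(\left(-10779 + 131\right) - 3693\right) \left(44033 - 4225\right) = \left(-10648 - 3693\right) \left(44033 - 4225\right) = \left(-14341\right) 39808 = -570886528$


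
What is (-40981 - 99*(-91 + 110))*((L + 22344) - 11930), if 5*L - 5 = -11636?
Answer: -1733296418/5 ≈ -3.4666e+8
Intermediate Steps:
L = -11631/5 (L = 1 + (⅕)*(-11636) = 1 - 11636/5 = -11631/5 ≈ -2326.2)
(-40981 - 99*(-91 + 110))*((L + 22344) - 11930) = (-40981 - 99*(-91 + 110))*((-11631/5 + 22344) - 11930) = (-40981 - 99*19)*(100089/5 - 11930) = (-40981 - 1881)*(40439/5) = -42862*40439/5 = -1733296418/5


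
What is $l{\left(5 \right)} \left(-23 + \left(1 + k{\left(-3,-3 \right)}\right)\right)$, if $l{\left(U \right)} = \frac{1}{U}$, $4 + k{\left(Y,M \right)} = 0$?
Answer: $- \frac{26}{5} \approx -5.2$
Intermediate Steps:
$k{\left(Y,M \right)} = -4$ ($k{\left(Y,M \right)} = -4 + 0 = -4$)
$l{\left(5 \right)} \left(-23 + \left(1 + k{\left(-3,-3 \right)}\right)\right) = \frac{-23 + \left(1 - 4\right)}{5} = \frac{-23 - 3}{5} = \frac{1}{5} \left(-26\right) = - \frac{26}{5}$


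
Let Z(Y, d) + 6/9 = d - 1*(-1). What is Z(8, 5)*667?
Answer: 10672/3 ≈ 3557.3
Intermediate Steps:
Z(Y, d) = ⅓ + d (Z(Y, d) = -⅔ + (d - 1*(-1)) = -⅔ + (d + 1) = -⅔ + (1 + d) = ⅓ + d)
Z(8, 5)*667 = (⅓ + 5)*667 = (16/3)*667 = 10672/3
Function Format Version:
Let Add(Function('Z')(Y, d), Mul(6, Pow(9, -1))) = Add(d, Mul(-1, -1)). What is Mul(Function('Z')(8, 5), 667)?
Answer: Rational(10672, 3) ≈ 3557.3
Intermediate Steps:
Function('Z')(Y, d) = Add(Rational(1, 3), d) (Function('Z')(Y, d) = Add(Rational(-2, 3), Add(d, Mul(-1, -1))) = Add(Rational(-2, 3), Add(d, 1)) = Add(Rational(-2, 3), Add(1, d)) = Add(Rational(1, 3), d))
Mul(Function('Z')(8, 5), 667) = Mul(Add(Rational(1, 3), 5), 667) = Mul(Rational(16, 3), 667) = Rational(10672, 3)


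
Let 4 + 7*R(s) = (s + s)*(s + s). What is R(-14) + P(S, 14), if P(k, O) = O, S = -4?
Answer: 878/7 ≈ 125.43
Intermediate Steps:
R(s) = -4/7 + 4*s**2/7 (R(s) = -4/7 + ((s + s)*(s + s))/7 = -4/7 + ((2*s)*(2*s))/7 = -4/7 + (4*s**2)/7 = -4/7 + 4*s**2/7)
R(-14) + P(S, 14) = (-4/7 + (4/7)*(-14)**2) + 14 = (-4/7 + (4/7)*196) + 14 = (-4/7 + 112) + 14 = 780/7 + 14 = 878/7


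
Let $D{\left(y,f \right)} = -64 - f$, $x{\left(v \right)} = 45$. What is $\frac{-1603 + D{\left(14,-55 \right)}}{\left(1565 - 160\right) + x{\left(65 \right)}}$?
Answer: $- \frac{806}{725} \approx -1.1117$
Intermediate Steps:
$\frac{-1603 + D{\left(14,-55 \right)}}{\left(1565 - 160\right) + x{\left(65 \right)}} = \frac{-1603 - 9}{\left(1565 - 160\right) + 45} = \frac{-1603 + \left(-64 + 55\right)}{1405 + 45} = \frac{-1603 - 9}{1450} = \left(-1612\right) \frac{1}{1450} = - \frac{806}{725}$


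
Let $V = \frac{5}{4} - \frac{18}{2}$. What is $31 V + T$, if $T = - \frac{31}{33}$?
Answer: $- \frac{31837}{132} \approx -241.19$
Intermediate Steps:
$T = - \frac{31}{33}$ ($T = \left(-31\right) \frac{1}{33} = - \frac{31}{33} \approx -0.93939$)
$V = - \frac{31}{4}$ ($V = 5 \cdot \frac{1}{4} - 9 = \frac{5}{4} - 9 = - \frac{31}{4} \approx -7.75$)
$31 V + T = 31 \left(- \frac{31}{4}\right) - \frac{31}{33} = - \frac{961}{4} - \frac{31}{33} = - \frac{31837}{132}$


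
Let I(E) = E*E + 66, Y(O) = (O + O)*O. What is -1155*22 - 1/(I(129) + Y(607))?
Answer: -19149103051/753605 ≈ -25410.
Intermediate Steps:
Y(O) = 2*O² (Y(O) = (2*O)*O = 2*O²)
I(E) = 66 + E² (I(E) = E² + 66 = 66 + E²)
-1155*22 - 1/(I(129) + Y(607)) = -1155*22 - 1/((66 + 129²) + 2*607²) = -25410 - 1/((66 + 16641) + 2*368449) = -25410 - 1/(16707 + 736898) = -25410 - 1/753605 = -19149103051/753605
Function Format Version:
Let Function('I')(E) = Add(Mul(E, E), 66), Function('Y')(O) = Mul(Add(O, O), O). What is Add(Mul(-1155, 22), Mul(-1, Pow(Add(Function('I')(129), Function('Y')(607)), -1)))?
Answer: Rational(-19149103051, 753605) ≈ -25410.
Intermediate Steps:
Function('Y')(O) = Mul(2, Pow(O, 2)) (Function('Y')(O) = Mul(Mul(2, O), O) = Mul(2, Pow(O, 2)))
Function('I')(E) = Add(66, Pow(E, 2)) (Function('I')(E) = Add(Pow(E, 2), 66) = Add(66, Pow(E, 2)))
Add(Mul(-1155, 22), Mul(-1, Pow(Add(Function('I')(129), Function('Y')(607)), -1))) = Add(Mul(-1155, 22), Mul(-1, Pow(Add(Add(66, Pow(129, 2)), Mul(2, Pow(607, 2))), -1))) = Add(-25410, Mul(-1, Pow(Add(Add(66, 16641), Mul(2, 368449)), -1))) = Add(-25410, Mul(-1, Pow(Add(16707, 736898), -1))) = Add(-25410, Mul(-1, Pow(753605, -1))) = Add(-25410, Mul(-1, Rational(1, 753605))) = Add(-25410, Rational(-1, 753605)) = Rational(-19149103051, 753605)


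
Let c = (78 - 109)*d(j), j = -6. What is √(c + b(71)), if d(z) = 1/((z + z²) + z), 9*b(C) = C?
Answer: 5*√38/12 ≈ 2.5685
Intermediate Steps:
b(C) = C/9
d(z) = 1/(z² + 2*z)
c = -31/24 (c = (78 - 109)*(1/((-6)*(2 - 6))) = -(-31)/(6*(-4)) = -(-31)*(-1)/(6*4) = -31*1/24 = -31/24 ≈ -1.2917)
√(c + b(71)) = √(-31/24 + (⅑)*71) = √(-31/24 + 71/9) = √(475/72) = 5*√38/12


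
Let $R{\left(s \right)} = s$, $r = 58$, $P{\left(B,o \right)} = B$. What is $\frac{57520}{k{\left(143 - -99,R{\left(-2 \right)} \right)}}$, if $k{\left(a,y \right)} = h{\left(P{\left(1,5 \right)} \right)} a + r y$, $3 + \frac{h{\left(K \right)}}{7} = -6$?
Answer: $- \frac{28760}{7681} \approx -3.7443$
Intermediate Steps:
$h{\left(K \right)} = -63$ ($h{\left(K \right)} = -21 + 7 \left(-6\right) = -21 - 42 = -63$)
$k{\left(a,y \right)} = - 63 a + 58 y$
$\frac{57520}{k{\left(143 - -99,R{\left(-2 \right)} \right)}} = \frac{57520}{- 63 \left(143 - -99\right) + 58 \left(-2\right)} = \frac{57520}{- 63 \left(143 + 99\right) - 116} = \frac{57520}{\left(-63\right) 242 - 116} = \frac{57520}{-15246 - 116} = \frac{57520}{-15362} = 57520 \left(- \frac{1}{15362}\right) = - \frac{28760}{7681}$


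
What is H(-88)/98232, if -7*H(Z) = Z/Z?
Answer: -1/687624 ≈ -1.4543e-6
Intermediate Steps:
H(Z) = -⅐ (H(Z) = -Z/(7*Z) = -⅐*1 = -⅐)
H(-88)/98232 = -⅐/98232 = -⅐*1/98232 = -1/687624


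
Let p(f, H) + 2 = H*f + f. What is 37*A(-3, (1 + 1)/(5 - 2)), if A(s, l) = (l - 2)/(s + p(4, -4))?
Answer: 148/51 ≈ 2.9020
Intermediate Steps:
p(f, H) = -2 + f + H*f (p(f, H) = -2 + (H*f + f) = -2 + (f + H*f) = -2 + f + H*f)
A(s, l) = (-2 + l)/(-14 + s) (A(s, l) = (l - 2)/(s + (-2 + 4 - 4*4)) = (-2 + l)/(s + (-2 + 4 - 16)) = (-2 + l)/(s - 14) = (-2 + l)/(-14 + s))
37*A(-3, (1 + 1)/(5 - 2)) = 37*((-2 + (1 + 1)/(5 - 2))/(-14 - 3)) = 37*((-2 + 2/3)/(-17)) = 37*(-(-2 + 2*(1/3))/17) = 37*(-(-2 + 2/3)/17) = 37*(-1/17*(-4/3)) = 37*(4/51) = 148/51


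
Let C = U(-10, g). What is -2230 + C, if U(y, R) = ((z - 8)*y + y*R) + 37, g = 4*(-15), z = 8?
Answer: -1593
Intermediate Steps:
g = -60
U(y, R) = 37 + R*y (U(y, R) = ((8 - 8)*y + y*R) + 37 = (0*y + R*y) + 37 = (0 + R*y) + 37 = R*y + 37 = 37 + R*y)
C = 637 (C = 37 - 60*(-10) = 37 + 600 = 637)
-2230 + C = -2230 + 637 = -1593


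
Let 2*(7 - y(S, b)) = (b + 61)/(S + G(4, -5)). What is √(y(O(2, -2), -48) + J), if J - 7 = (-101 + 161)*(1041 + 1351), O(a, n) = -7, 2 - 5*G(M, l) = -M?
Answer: √482852146/58 ≈ 378.86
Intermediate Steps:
G(M, l) = ⅖ + M/5 (G(M, l) = ⅖ - (-1)*M/5 = ⅖ + M/5)
y(S, b) = 7 - (61 + b)/(2*(6/5 + S)) (y(S, b) = 7 - (b + 61)/(2*(S + (⅖ + (⅕)*4))) = 7 - (61 + b)/(2*(S + (⅖ + ⅘))) = 7 - (61 + b)/(2*(S + 6/5)) = 7 - (61 + b)/(2*(6/5 + S)))
J = 143527 (J = 7 + (-101 + 161)*(1041 + 1351) = 7 + 60*2392 = 7 + 143520 = 143527)
√(y(O(2, -2), -48) + J) = √((-221 - 5*(-48) + 70*(-7))/(2*(6 + 5*(-7))) + 143527) = √((-221 + 240 - 490)/(2*(6 - 35)) + 143527) = √((½)*(-471)/(-29) + 143527) = √((½)*(-1/29)*(-471) + 143527) = √(471/58 + 143527) = √(8325037/58) = √482852146/58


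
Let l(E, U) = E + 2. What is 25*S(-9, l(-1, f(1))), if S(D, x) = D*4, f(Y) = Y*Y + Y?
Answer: -900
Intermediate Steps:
f(Y) = Y + Y**2 (f(Y) = Y**2 + Y = Y + Y**2)
l(E, U) = 2 + E
S(D, x) = 4*D
25*S(-9, l(-1, f(1))) = 25*(4*(-9)) = 25*(-36) = -900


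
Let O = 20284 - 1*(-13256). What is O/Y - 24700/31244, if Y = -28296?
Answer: -36392395/18418338 ≈ -1.9759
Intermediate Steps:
O = 33540 (O = 20284 + 13256 = 33540)
O/Y - 24700/31244 = 33540/(-28296) - 24700/31244 = 33540*(-1/28296) - 24700*1/31244 = -2795/2358 - 6175/7811 = -36392395/18418338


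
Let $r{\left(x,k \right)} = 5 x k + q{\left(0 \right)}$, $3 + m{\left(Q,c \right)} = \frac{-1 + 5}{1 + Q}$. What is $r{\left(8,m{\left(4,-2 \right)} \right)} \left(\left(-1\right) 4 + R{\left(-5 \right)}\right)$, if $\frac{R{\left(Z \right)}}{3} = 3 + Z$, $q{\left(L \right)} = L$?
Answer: $880$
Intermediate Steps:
$m{\left(Q,c \right)} = -3 + \frac{4}{1 + Q}$ ($m{\left(Q,c \right)} = -3 + \frac{-1 + 5}{1 + Q} = -3 + \frac{4}{1 + Q}$)
$R{\left(Z \right)} = 9 + 3 Z$ ($R{\left(Z \right)} = 3 \left(3 + Z\right) = 9 + 3 Z$)
$r{\left(x,k \right)} = 5 k x$ ($r{\left(x,k \right)} = 5 x k + 0 = 5 k x + 0 = 5 k x$)
$r{\left(8,m{\left(4,-2 \right)} \right)} \left(\left(-1\right) 4 + R{\left(-5 \right)}\right) = 5 \frac{1 - 12}{1 + 4} \cdot 8 \left(\left(-1\right) 4 + \left(9 + 3 \left(-5\right)\right)\right) = 5 \frac{1 - 12}{5} \cdot 8 \left(-4 + \left(9 - 15\right)\right) = 5 \cdot \frac{1}{5} \left(-11\right) 8 \left(-4 - 6\right) = 5 \left(- \frac{11}{5}\right) 8 \left(-10\right) = \left(-88\right) \left(-10\right) = 880$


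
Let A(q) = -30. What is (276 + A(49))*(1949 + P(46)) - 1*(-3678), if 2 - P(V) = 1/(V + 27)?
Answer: 35304306/73 ≈ 4.8362e+5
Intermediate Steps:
P(V) = 2 - 1/(27 + V) (P(V) = 2 - 1/(V + 27) = 2 - 1/(27 + V))
(276 + A(49))*(1949 + P(46)) - 1*(-3678) = (276 - 30)*(1949 + (53 + 2*46)/(27 + 46)) - 1*(-3678) = 246*(1949 + (53 + 92)/73) + 3678 = 246*(1949 + (1/73)*145) + 3678 = 246*(1949 + 145/73) + 3678 = 246*(142422/73) + 3678 = 35035812/73 + 3678 = 35304306/73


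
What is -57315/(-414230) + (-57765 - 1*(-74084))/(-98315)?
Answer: -224979029/8145004490 ≈ -0.027622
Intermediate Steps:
-57315/(-414230) + (-57765 - 1*(-74084))/(-98315) = -57315*(-1/414230) + (-57765 + 74084)*(-1/98315) = 11463/82846 + 16319*(-1/98315) = 11463/82846 - 16319/98315 = -224979029/8145004490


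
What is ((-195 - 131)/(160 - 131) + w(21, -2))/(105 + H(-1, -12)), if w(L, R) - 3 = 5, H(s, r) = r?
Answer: -94/2697 ≈ -0.034854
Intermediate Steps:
w(L, R) = 8 (w(L, R) = 3 + 5 = 8)
((-195 - 131)/(160 - 131) + w(21, -2))/(105 + H(-1, -12)) = ((-195 - 131)/(160 - 131) + 8)/(105 - 12) = (-326/29 + 8)/93 = (-326*1/29 + 8)*(1/93) = (-326/29 + 8)*(1/93) = -94/29*1/93 = -94/2697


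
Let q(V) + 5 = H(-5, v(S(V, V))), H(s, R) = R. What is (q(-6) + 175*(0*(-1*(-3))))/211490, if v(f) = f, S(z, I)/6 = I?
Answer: -41/211490 ≈ -0.00019386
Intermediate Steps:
S(z, I) = 6*I
q(V) = -5 + 6*V
(q(-6) + 175*(0*(-1*(-3))))/211490 = ((-5 + 6*(-6)) + 175*(0*(-1*(-3))))/211490 = ((-5 - 36) + 175*(0*3))*(1/211490) = (-41 + 175*0)*(1/211490) = (-41 + 0)*(1/211490) = -41*1/211490 = -41/211490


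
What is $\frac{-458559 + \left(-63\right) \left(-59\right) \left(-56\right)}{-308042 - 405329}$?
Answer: $\frac{666711}{713371} \approx 0.93459$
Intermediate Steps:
$\frac{-458559 + \left(-63\right) \left(-59\right) \left(-56\right)}{-308042 - 405329} = \frac{-458559 + 3717 \left(-56\right)}{-713371} = \left(-458559 - 208152\right) \left(- \frac{1}{713371}\right) = \left(-666711\right) \left(- \frac{1}{713371}\right) = \frac{666711}{713371}$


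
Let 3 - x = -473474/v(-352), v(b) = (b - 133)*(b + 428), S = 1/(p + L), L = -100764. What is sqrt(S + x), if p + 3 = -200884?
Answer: I*sqrt(304287990593553636110)/5559427930 ≈ 3.1377*I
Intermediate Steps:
p = -200887 (p = -3 - 200884 = -200887)
S = -1/301651 (S = 1/(-200887 - 100764) = 1/(-301651) = -1/301651 ≈ -3.3151e-6)
v(b) = (-133 + b)*(428 + b)
x = -181447/18430 (x = 3 - (-473474)/(-56924 + (-352)**2 + 295*(-352)) = 3 - (-473474)/(-56924 + 123904 - 103840) = 3 - (-473474)/(-36860) = 3 - (-473474)*(-1)/36860 = 3 - 1*236737/18430 = 3 - 236737/18430 = -181447/18430 ≈ -9.8452)
sqrt(S + x) = sqrt(-1/301651 - 181447/18430) = sqrt(-54733687427/5559427930) = I*sqrt(304287990593553636110)/5559427930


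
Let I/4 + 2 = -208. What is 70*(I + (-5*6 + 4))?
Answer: -60620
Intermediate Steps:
I = -840 (I = -8 + 4*(-208) = -8 - 832 = -840)
70*(I + (-5*6 + 4)) = 70*(-840 + (-5*6 + 4)) = 70*(-840 + (-30 + 4)) = 70*(-840 - 26) = 70*(-866) = -60620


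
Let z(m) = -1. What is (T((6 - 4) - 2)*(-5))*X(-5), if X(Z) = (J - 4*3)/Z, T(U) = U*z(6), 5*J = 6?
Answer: 0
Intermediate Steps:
J = 6/5 (J = (⅕)*6 = 6/5 ≈ 1.2000)
T(U) = -U (T(U) = U*(-1) = -U)
X(Z) = -54/(5*Z) (X(Z) = (6/5 - 4*3)/Z = (6/5 - 12)/Z = -54/(5*Z))
(T((6 - 4) - 2)*(-5))*X(-5) = (-((6 - 4) - 2)*(-5))*(-54/5/(-5)) = (-(2 - 2)*(-5))*(-54/5*(-⅕)) = (-1*0*(-5))*(54/25) = (0*(-5))*(54/25) = 0*(54/25) = 0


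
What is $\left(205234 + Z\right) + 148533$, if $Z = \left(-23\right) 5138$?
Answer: $235593$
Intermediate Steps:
$Z = -118174$
$\left(205234 + Z\right) + 148533 = \left(205234 - 118174\right) + 148533 = 87060 + 148533 = 235593$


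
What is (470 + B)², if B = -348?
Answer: 14884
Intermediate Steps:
(470 + B)² = (470 - 348)² = 122² = 14884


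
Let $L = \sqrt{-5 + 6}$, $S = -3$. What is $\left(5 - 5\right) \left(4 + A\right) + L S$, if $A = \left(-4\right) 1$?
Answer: $-3$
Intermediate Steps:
$A = -4$
$L = 1$ ($L = \sqrt{1} = 1$)
$\left(5 - 5\right) \left(4 + A\right) + L S = \left(5 - 5\right) \left(4 - 4\right) + 1 \left(-3\right) = 0 \cdot 0 - 3 = 0 - 3 = -3$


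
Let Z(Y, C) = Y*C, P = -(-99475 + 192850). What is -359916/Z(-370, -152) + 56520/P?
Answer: -40873157/5834900 ≈ -7.0049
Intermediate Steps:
P = -93375 (P = -1*93375 = -93375)
Z(Y, C) = C*Y
-359916/Z(-370, -152) + 56520/P = -359916/((-152*(-370))) + 56520/(-93375) = -359916/56240 + 56520*(-1/93375) = -359916*1/56240 - 1256/2075 = -89979/14060 - 1256/2075 = -40873157/5834900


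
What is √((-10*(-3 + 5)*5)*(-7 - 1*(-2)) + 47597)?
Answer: √48097 ≈ 219.31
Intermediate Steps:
√((-10*(-3 + 5)*5)*(-7 - 1*(-2)) + 47597) = √((-20*5)*(-7 + 2) + 47597) = √(-10*10*(-5) + 47597) = √(-100*(-5) + 47597) = √(500 + 47597) = √48097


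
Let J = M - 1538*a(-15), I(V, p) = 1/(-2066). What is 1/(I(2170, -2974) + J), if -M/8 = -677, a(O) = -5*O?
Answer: -2066/227123645 ≈ -9.0964e-6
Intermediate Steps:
I(V, p) = -1/2066
M = 5416 (M = -8*(-677) = 5416)
J = -109934 (J = 5416 - (-7690)*(-15) = 5416 - 1538*75 = 5416 - 115350 = -109934)
1/(I(2170, -2974) + J) = 1/(-1/2066 - 109934) = 1/(-227123645/2066) = -2066/227123645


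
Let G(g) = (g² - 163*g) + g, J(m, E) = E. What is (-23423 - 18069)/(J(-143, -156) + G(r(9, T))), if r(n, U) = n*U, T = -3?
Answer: -41492/4947 ≈ -8.3873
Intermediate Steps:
r(n, U) = U*n
G(g) = g² - 162*g
(-23423 - 18069)/(J(-143, -156) + G(r(9, T))) = (-23423 - 18069)/(-156 + (-3*9)*(-162 - 3*9)) = -41492/(-156 - 27*(-162 - 27)) = -41492/(-156 - 27*(-189)) = -41492/(-156 + 5103) = -41492/4947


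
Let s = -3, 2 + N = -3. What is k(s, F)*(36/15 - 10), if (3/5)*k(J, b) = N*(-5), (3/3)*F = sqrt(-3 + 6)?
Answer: -950/3 ≈ -316.67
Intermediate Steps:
N = -5 (N = -2 - 3 = -5)
F = sqrt(3) (F = sqrt(-3 + 6) = sqrt(3) ≈ 1.7320)
k(J, b) = 125/3 (k(J, b) = 5*(-5*(-5))/3 = (5/3)*25 = 125/3)
k(s, F)*(36/15 - 10) = 125*(36/15 - 10)/3 = 125*(36*(1/15) - 10)/3 = 125*(12/5 - 10)/3 = (125/3)*(-38/5) = -950/3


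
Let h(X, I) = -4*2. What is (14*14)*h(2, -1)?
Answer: -1568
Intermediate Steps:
h(X, I) = -8
(14*14)*h(2, -1) = (14*14)*(-8) = 196*(-8) = -1568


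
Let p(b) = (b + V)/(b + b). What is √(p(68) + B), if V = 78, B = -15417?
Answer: I*√17820811/34 ≈ 124.16*I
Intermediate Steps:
p(b) = (78 + b)/(2*b) (p(b) = (b + 78)/(b + b) = (78 + b)/((2*b)) = (78 + b)*(1/(2*b)) = (78 + b)/(2*b))
√(p(68) + B) = √((½)*(78 + 68)/68 - 15417) = √((½)*(1/68)*146 - 15417) = √(73/68 - 15417) = √(-1048283/68) = I*√17820811/34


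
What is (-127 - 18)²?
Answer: 21025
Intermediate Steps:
(-127 - 18)² = (-145)² = 21025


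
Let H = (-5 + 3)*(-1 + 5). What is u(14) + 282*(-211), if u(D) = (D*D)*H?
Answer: -61070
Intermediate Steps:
H = -8 (H = -2*4 = -8)
u(D) = -8*D² (u(D) = (D*D)*(-8) = D²*(-8) = -8*D²)
u(14) + 282*(-211) = -8*14² + 282*(-211) = -8*196 - 59502 = -1568 - 59502 = -61070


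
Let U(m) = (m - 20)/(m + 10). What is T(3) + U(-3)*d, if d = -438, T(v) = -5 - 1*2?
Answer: 10025/7 ≈ 1432.1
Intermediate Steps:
T(v) = -7 (T(v) = -5 - 2 = -7)
U(m) = (-20 + m)/(10 + m)
T(3) + U(-3)*d = -7 + ((-20 - 3)/(10 - 3))*(-438) = -7 + (-23/7)*(-438) = -7 + ((1/7)*(-23))*(-438) = -7 - 23/7*(-438) = -7 + 10074/7 = 10025/7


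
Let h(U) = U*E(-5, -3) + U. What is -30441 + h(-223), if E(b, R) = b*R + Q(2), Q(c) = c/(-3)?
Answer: -101581/3 ≈ -33860.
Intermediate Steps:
Q(c) = -c/3 (Q(c) = c*(-1/3) = -c/3)
E(b, R) = -2/3 + R*b (E(b, R) = b*R - 1/3*2 = R*b - 2/3 = -2/3 + R*b)
h(U) = 46*U/3 (h(U) = U*(-2/3 - 3*(-5)) + U = U*(-2/3 + 15) + U = U*(43/3) + U = 43*U/3 + U = 46*U/3)
-30441 + h(-223) = -30441 + (46/3)*(-223) = -30441 - 10258/3 = -101581/3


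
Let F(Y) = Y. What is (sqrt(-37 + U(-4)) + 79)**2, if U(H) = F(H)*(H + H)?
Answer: (79 + I*sqrt(5))**2 ≈ 6236.0 + 353.3*I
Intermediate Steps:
U(H) = 2*H**2 (U(H) = H*(H + H) = H*(2*H) = 2*H**2)
(sqrt(-37 + U(-4)) + 79)**2 = (sqrt(-37 + 2*(-4)**2) + 79)**2 = (sqrt(-37 + 2*16) + 79)**2 = (sqrt(-37 + 32) + 79)**2 = (sqrt(-5) + 79)**2 = (I*sqrt(5) + 79)**2 = (79 + I*sqrt(5))**2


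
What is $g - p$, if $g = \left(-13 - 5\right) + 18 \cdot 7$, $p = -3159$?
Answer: $3267$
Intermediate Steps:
$g = 108$ ($g = -18 + 126 = 108$)
$g - p = 108 - -3159 = 108 + 3159 = 3267$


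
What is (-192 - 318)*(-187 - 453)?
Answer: 326400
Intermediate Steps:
(-192 - 318)*(-187 - 453) = -510*(-640) = 326400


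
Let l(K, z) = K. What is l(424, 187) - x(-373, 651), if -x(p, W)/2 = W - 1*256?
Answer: 1214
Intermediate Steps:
x(p, W) = 512 - 2*W (x(p, W) = -2*(W - 1*256) = -2*(W - 256) = -2*(-256 + W) = 512 - 2*W)
l(424, 187) - x(-373, 651) = 424 - (512 - 2*651) = 424 - (512 - 1302) = 424 - 1*(-790) = 424 + 790 = 1214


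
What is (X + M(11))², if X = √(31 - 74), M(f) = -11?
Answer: (11 - I*√43)² ≈ 78.0 - 144.26*I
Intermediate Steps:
X = I*√43 (X = √(-43) = I*√43 ≈ 6.5574*I)
(X + M(11))² = (I*√43 - 11)² = (-11 + I*√43)²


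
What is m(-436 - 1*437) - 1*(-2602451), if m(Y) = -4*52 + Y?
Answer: 2601370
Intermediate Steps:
m(Y) = -208 + Y
m(-436 - 1*437) - 1*(-2602451) = (-208 + (-436 - 1*437)) - 1*(-2602451) = (-208 + (-436 - 437)) + 2602451 = (-208 - 873) + 2602451 = -1081 + 2602451 = 2601370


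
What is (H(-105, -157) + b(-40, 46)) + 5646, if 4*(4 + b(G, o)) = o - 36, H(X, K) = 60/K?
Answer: 1772253/314 ≈ 5644.1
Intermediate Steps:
b(G, o) = -13 + o/4 (b(G, o) = -4 + (o - 36)/4 = -4 + (-36 + o)/4 = -4 + (-9 + o/4) = -13 + o/4)
(H(-105, -157) + b(-40, 46)) + 5646 = (60/(-157) + (-13 + (1/4)*46)) + 5646 = (60*(-1/157) + (-13 + 23/2)) + 5646 = (-60/157 - 3/2) + 5646 = -591/314 + 5646 = 1772253/314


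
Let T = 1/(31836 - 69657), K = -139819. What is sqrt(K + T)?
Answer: 40*I*sqrt(125000636439)/37821 ≈ 373.92*I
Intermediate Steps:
T = -1/37821 (T = 1/(-37821) = -1/37821 ≈ -2.6440e-5)
sqrt(K + T) = sqrt(-139819 - 1/37821) = sqrt(-5288094400/37821) = 40*I*sqrt(125000636439)/37821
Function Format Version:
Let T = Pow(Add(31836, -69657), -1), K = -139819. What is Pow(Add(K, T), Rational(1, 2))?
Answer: Mul(Rational(40, 37821), I, Pow(125000636439, Rational(1, 2))) ≈ Mul(373.92, I)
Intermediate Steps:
T = Rational(-1, 37821) (T = Pow(-37821, -1) = Rational(-1, 37821) ≈ -2.6440e-5)
Pow(Add(K, T), Rational(1, 2)) = Pow(Add(-139819, Rational(-1, 37821)), Rational(1, 2)) = Pow(Rational(-5288094400, 37821), Rational(1, 2)) = Mul(Rational(40, 37821), I, Pow(125000636439, Rational(1, 2)))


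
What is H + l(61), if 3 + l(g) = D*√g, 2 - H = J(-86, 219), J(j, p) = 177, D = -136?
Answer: -178 - 136*√61 ≈ -1240.2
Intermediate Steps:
H = -175 (H = 2 - 1*177 = 2 - 177 = -175)
l(g) = -3 - 136*√g
H + l(61) = -175 + (-3 - 136*√61) = -178 - 136*√61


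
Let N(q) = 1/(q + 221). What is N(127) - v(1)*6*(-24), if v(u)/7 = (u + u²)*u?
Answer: 701569/348 ≈ 2016.0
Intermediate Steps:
v(u) = 7*u*(u + u²) (v(u) = 7*((u + u²)*u) = 7*(u*(u + u²)) = 7*u*(u + u²))
N(q) = 1/(221 + q)
N(127) - v(1)*6*(-24) = 1/(221 + 127) - (7*1²*(1 + 1))*6*(-24) = 1/348 - (7*1*2)*6*(-24) = 1/348 - 14*6*(-24) = 1/348 - 84*(-24) = 1/348 - 1*(-2016) = 1/348 + 2016 = 701569/348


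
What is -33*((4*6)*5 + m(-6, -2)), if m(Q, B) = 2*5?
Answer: -4290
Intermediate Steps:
m(Q, B) = 10
-33*((4*6)*5 + m(-6, -2)) = -33*((4*6)*5 + 10) = -33*(24*5 + 10) = -33*(120 + 10) = -33*130 = -4290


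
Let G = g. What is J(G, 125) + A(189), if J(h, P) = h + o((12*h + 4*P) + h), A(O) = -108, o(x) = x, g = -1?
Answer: 378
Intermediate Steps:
G = -1
J(h, P) = 4*P + 14*h (J(h, P) = h + ((12*h + 4*P) + h) = h + ((4*P + 12*h) + h) = h + (4*P + 13*h) = 4*P + 14*h)
J(G, 125) + A(189) = (4*125 + 14*(-1)) - 108 = (500 - 14) - 108 = 486 - 108 = 378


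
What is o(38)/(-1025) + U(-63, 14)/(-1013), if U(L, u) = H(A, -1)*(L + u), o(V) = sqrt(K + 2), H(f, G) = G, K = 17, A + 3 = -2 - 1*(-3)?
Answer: -49/1013 - sqrt(19)/1025 ≈ -0.052624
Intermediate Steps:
A = -2 (A = -3 + (-2 - 1*(-3)) = -3 + (-2 + 3) = -3 + 1 = -2)
o(V) = sqrt(19) (o(V) = sqrt(17 + 2) = sqrt(19))
U(L, u) = -L - u (U(L, u) = -(L + u) = -L - u)
o(38)/(-1025) + U(-63, 14)/(-1013) = sqrt(19)/(-1025) + (-1*(-63) - 1*14)/(-1013) = sqrt(19)*(-1/1025) + (63 - 14)*(-1/1013) = -sqrt(19)/1025 + 49*(-1/1013) = -sqrt(19)/1025 - 49/1013 = -49/1013 - sqrt(19)/1025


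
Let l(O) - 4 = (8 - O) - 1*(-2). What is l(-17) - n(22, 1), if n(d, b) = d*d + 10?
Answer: -463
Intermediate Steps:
n(d, b) = 10 + d² (n(d, b) = d² + 10 = 10 + d²)
l(O) = 14 - O (l(O) = 4 + ((8 - O) - 1*(-2)) = 4 + ((8 - O) + 2) = 4 + (10 - O) = 14 - O)
l(-17) - n(22, 1) = (14 - 1*(-17)) - (10 + 22²) = (14 + 17) - (10 + 484) = 31 - 1*494 = 31 - 494 = -463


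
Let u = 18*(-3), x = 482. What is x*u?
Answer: -26028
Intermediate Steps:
u = -54
x*u = 482*(-54) = -26028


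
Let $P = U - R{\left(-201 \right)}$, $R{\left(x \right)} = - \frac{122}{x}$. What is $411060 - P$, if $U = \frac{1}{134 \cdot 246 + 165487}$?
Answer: $\frac{16396653090881}{39888651} \approx 4.1106 \cdot 10^{5}$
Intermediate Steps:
$U = \frac{1}{198451}$ ($U = \frac{1}{32964 + 165487} = \frac{1}{198451} \approx 5.039 \cdot 10^{-6}$)
$P = - \frac{24210821}{39888651}$ ($P = \frac{1}{198451} - - \frac{122}{-201} = \frac{1}{198451} - \left(-122\right) \left(- \frac{1}{201}\right) = \frac{1}{198451} - \frac{122}{201} = - \frac{24210821}{39888651} \approx -0.60696$)
$411060 - P = 411060 - - \frac{24210821}{39888651} = 411060 + \frac{24210821}{39888651} = \frac{16396653090881}{39888651}$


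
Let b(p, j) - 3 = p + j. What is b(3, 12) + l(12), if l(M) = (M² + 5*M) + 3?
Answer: 225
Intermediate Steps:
b(p, j) = 3 + j + p (b(p, j) = 3 + (p + j) = 3 + (j + p) = 3 + j + p)
l(M) = 3 + M² + 5*M
b(3, 12) + l(12) = (3 + 12 + 3) + (3 + 12² + 5*12) = 18 + (3 + 144 + 60) = 18 + 207 = 225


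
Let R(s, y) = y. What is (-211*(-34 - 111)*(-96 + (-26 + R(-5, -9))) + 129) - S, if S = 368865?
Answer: -4376681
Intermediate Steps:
(-211*(-34 - 111)*(-96 + (-26 + R(-5, -9))) + 129) - S = (-211*(-34 - 111)*(-96 + (-26 - 9)) + 129) - 1*368865 = (-(-30595)*(-96 - 35) + 129) - 368865 = (-(-30595)*(-131) + 129) - 368865 = (-211*18995 + 129) - 368865 = (-4007945 + 129) - 368865 = -4007816 - 368865 = -4376681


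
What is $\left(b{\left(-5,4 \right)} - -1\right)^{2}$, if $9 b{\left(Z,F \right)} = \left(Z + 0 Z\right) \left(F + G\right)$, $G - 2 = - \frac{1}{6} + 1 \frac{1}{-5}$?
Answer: $\frac{13225}{2916} \approx 4.5353$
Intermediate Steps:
$G = \frac{49}{30}$ ($G = 2 + \left(- \frac{1}{6} + 1 \frac{1}{-5}\right) = 2 + \left(\left(-1\right) \frac{1}{6} + 1 \left(- \frac{1}{5}\right)\right) = 2 - \frac{11}{30} = \frac{49}{30} \approx 1.6333$)
$b{\left(Z,F \right)} = \frac{Z \left(\frac{49}{30} + F\right)}{9}$ ($b{\left(Z,F \right)} = \frac{\left(Z + 0 Z\right) \left(F + \frac{49}{30}\right)}{9} = \frac{\left(Z + 0\right) \left(\frac{49}{30} + F\right)}{9} = \frac{Z \left(\frac{49}{30} + F\right)}{9}$)
$\left(b{\left(-5,4 \right)} - -1\right)^{2} = \left(\frac{1}{270} \left(-5\right) \left(49 + 30 \cdot 4\right) - -1\right)^{2} = \left(\frac{1}{270} \left(-5\right) \left(49 + 120\right) + 1\right)^{2} = \left(\frac{1}{270} \left(-5\right) 169 + 1\right)^{2} = \left(- \frac{169}{54} + 1\right)^{2} = \left(- \frac{115}{54}\right)^{2} = \frac{13225}{2916}$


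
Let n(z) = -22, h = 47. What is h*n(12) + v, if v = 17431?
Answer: 16397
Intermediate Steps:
h*n(12) + v = 47*(-22) + 17431 = -1034 + 17431 = 16397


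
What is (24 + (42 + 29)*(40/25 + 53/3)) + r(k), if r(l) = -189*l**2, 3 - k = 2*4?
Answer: -49996/15 ≈ -3333.1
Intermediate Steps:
k = -5 (k = 3 - 2*4 = 3 - 1*8 = 3 - 8 = -5)
(24 + (42 + 29)*(40/25 + 53/3)) + r(k) = (24 + (42 + 29)*(40/25 + 53/3)) - 189*(-5)**2 = (24 + 71*(40*(1/25) + 53*(1/3))) - 189*25 = (24 + 71*(8/5 + 53/3)) - 4725 = (24 + 71*(289/15)) - 4725 = (24 + 20519/15) - 4725 = 20879/15 - 4725 = -49996/15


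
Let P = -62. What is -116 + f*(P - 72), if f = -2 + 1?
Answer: 18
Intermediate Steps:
f = -1
-116 + f*(P - 72) = -116 - (-62 - 72) = -116 - 1*(-134) = -116 + 134 = 18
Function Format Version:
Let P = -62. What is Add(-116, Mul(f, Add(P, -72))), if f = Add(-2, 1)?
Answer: 18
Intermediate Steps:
f = -1
Add(-116, Mul(f, Add(P, -72))) = Add(-116, Mul(-1, Add(-62, -72))) = Add(-116, Mul(-1, -134)) = Add(-116, 134) = 18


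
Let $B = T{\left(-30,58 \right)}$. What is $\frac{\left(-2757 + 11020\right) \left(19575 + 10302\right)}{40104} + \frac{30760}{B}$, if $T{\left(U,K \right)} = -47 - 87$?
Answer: $\frac{5307911699}{895656} \approx 5926.3$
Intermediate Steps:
$T{\left(U,K \right)} = -134$
$B = -134$
$\frac{\left(-2757 + 11020\right) \left(19575 + 10302\right)}{40104} + \frac{30760}{B} = \frac{\left(-2757 + 11020\right) \left(19575 + 10302\right)}{40104} + \frac{30760}{-134} = 8263 \cdot 29877 \cdot \frac{1}{40104} + 30760 \left(- \frac{1}{134}\right) = 246873651 \cdot \frac{1}{40104} - \frac{15380}{67} = \frac{82291217}{13368} - \frac{15380}{67} = \frac{5307911699}{895656}$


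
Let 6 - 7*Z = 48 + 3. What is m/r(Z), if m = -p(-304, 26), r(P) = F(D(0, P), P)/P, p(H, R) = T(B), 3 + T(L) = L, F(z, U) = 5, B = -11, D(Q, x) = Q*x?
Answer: -18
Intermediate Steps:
T(L) = -3 + L
Z = -45/7 (Z = 6/7 - (48 + 3)/7 = 6/7 - 1/7*51 = 6/7 - 51/7 = -45/7 ≈ -6.4286)
p(H, R) = -14 (p(H, R) = -3 - 11 = -14)
r(P) = 5/P
m = 14 (m = -1*(-14) = 14)
m/r(Z) = 14/((5/(-45/7))) = 14/((5*(-7/45))) = 14/(-7/9) = 14*(-9/7) = -18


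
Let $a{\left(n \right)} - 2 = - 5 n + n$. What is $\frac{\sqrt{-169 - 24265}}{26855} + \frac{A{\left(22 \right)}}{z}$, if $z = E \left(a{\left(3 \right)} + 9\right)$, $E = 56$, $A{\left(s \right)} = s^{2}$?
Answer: $- \frac{121}{14} + \frac{i \sqrt{24434}}{26855} \approx -8.6429 + 0.0058207 i$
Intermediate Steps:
$a{\left(n \right)} = 2 - 4 n$ ($a{\left(n \right)} = 2 + \left(- 5 n + n\right) = 2 - 4 n$)
$z = -56$ ($z = 56 \left(\left(2 - 12\right) + 9\right) = 56 \left(-10 + 9\right) = 56 \left(-1\right) = -56$)
$\frac{\sqrt{-169 - 24265}}{26855} + \frac{A{\left(22 \right)}}{z} = \frac{\sqrt{-169 - 24265}}{26855} + \frac{22^{2}}{-56} = \sqrt{-24434} \cdot \frac{1}{26855} + 484 \left(- \frac{1}{56}\right) = i \sqrt{24434} \cdot \frac{1}{26855} - \frac{121}{14} = \frac{i \sqrt{24434}}{26855} - \frac{121}{14} = - \frac{121}{14} + \frac{i \sqrt{24434}}{26855}$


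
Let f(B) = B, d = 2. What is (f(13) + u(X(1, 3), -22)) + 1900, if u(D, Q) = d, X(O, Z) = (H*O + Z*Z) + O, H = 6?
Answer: 1915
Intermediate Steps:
X(O, Z) = Z² + 7*O (X(O, Z) = (6*O + Z*Z) + O = (6*O + Z²) + O = (Z² + 6*O) + O = Z² + 7*O)
u(D, Q) = 2
(f(13) + u(X(1, 3), -22)) + 1900 = (13 + 2) + 1900 = 15 + 1900 = 1915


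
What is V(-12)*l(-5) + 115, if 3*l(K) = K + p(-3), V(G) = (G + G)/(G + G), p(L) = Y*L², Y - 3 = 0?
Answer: 367/3 ≈ 122.33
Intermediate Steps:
Y = 3 (Y = 3 + 0 = 3)
p(L) = 3*L²
V(G) = 1 (V(G) = (2*G)/((2*G)) = (2*G)*(1/(2*G)) = 1)
l(K) = 9 + K/3 (l(K) = (K + 3*(-3)²)/3 = (K + 3*9)/3 = (K + 27)/3 = (27 + K)/3 = 9 + K/3)
V(-12)*l(-5) + 115 = 1*(9 + (⅓)*(-5)) + 115 = 1*(9 - 5/3) + 115 = 1*(22/3) + 115 = 22/3 + 115 = 367/3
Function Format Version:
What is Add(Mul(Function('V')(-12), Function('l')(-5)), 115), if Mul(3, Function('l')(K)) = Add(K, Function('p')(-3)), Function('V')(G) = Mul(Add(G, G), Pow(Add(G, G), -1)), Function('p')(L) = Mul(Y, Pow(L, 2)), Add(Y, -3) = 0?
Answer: Rational(367, 3) ≈ 122.33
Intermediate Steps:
Y = 3 (Y = Add(3, 0) = 3)
Function('p')(L) = Mul(3, Pow(L, 2))
Function('V')(G) = 1 (Function('V')(G) = Mul(Mul(2, G), Pow(Mul(2, G), -1)) = Mul(Mul(2, G), Mul(Rational(1, 2), Pow(G, -1))) = 1)
Function('l')(K) = Add(9, Mul(Rational(1, 3), K)) (Function('l')(K) = Mul(Rational(1, 3), Add(K, Mul(3, Pow(-3, 2)))) = Mul(Rational(1, 3), Add(K, Mul(3, 9))) = Mul(Rational(1, 3), Add(K, 27)) = Mul(Rational(1, 3), Add(27, K)) = Add(9, Mul(Rational(1, 3), K)))
Add(Mul(Function('V')(-12), Function('l')(-5)), 115) = Add(Mul(1, Add(9, Mul(Rational(1, 3), -5))), 115) = Add(Mul(1, Add(9, Rational(-5, 3))), 115) = Add(Mul(1, Rational(22, 3)), 115) = Add(Rational(22, 3), 115) = Rational(367, 3)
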